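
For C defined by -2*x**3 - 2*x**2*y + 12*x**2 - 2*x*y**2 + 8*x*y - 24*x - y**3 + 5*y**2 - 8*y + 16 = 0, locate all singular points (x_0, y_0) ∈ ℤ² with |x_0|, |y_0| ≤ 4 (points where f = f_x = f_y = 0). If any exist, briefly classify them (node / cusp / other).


Singular points: {(2, 0)}; classification: cusp.

Compute partial derivatives:
  f_x = -6*x**2 - 4*x*y + 24*x - 2*y**2 + 8*y - 24.
  f_y = -2*x**2 - 4*x*y + 8*x - 3*y**2 + 10*y - 8.
Scan x_0 ∈ {−4, ..., 4}. For each x_0, f_y(x_0, y) is a polynomial in y; find its integer roots y ∈ {−4, ..., 4}, then test f_x and f at those candidates.
  x = -4: f_y(-4, y) = -3*y**2 + 26*y - 72; no integer root y with |y| ≤ 4.
  x = -3: f_y(-3, y) = -3*y**2 + 22*y - 50; no integer root y with |y| ≤ 4.
  x = -2: f_y(-2, y) = -3*y**2 + 18*y - 32; no integer root y with |y| ≤ 4.
  x = -1: f_y(-1, y) = -3*y**2 + 14*y - 18; no integer root y with |y| ≤ 4.
  x = 0: f_y(0, y) = -3*y**2 + 10*y - 8; vanishes at y ∈ {2}. (0, 2): f_x = -16 ≠ 0.
  x = 1: f_y(1, y) = -3*y**2 + 6*y - 2; no integer root y with |y| ≤ 4.
  x = 2: f_y(2, y) = -3*y**2 + 2*y; vanishes at y ∈ {0}. (2, 0): f_x = 0, f = 0 — SINGULAR.
  x = 3: f_y(3, y) = -3*y**2 - 2*y - 2; no integer root y with |y| ≤ 4.
  x = 4: f_y(4, y) = -3*y**2 - 6*y - 8; no integer root y with |y| ≤ 4.
Only singular point on the grid: (2, 0).
Classify: substitute x = 2 + u, y = 0 + v and expand: f = -2*u**3 - 2*u**2*v - 2*u*v**2 - v**3 + v**2.
No constant or linear terms (consistent with a singular point). Quadratic part: v**2. Cubic part: -2*u**3 - 2*u**2*v - 2*u*v**2 - v**3.
The quadratic part v**2 is a perfect square, so there is a single (double) tangent line v = 0, i.e. y = 0. Restricting the cubic part to that line (v = 0) leaves -2*u**3 ≠ 0, so f is not divisible by v and the branch is v² ≈ 2*u**3 to lowest order — this is a cusp.
Classification: cusp.


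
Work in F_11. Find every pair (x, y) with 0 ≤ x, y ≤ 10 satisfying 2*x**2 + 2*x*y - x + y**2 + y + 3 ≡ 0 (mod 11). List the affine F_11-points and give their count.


Affine F_11-points: {(0, 5), (1, 3), (1, 5), (2, 3), (4, 6), (4, 7), (6, 2), (6, 7), (7, 1), (7, 6), (9, 1), (9, 2)}; count = 12.

For each of the 121 pairs (x, y) ∈ F_11², evaluate f(x, y) mod 11. Record the zeros.
  x = 0: [0↦3, 1↦5, 2↦9, 3↦4, 4↦1, 5↦0, 6↦1, 7↦4, 8↦9, 9↦5, 10↦3]  zeros at y ∈ {5}
  x = 1: [0↦4, 1↦8, 2↦3, 3↦0, 4↦10, 5↦0, 6↦3, 7↦8, 8↦4, 9↦2, 10↦2]  zeros at y ∈ {3, 5}
  x = 2: [0↦9, 1↦4, 2↦1, 3↦0, 4↦1, 5↦4, 6↦9, 7↦5, 8↦3, 9↦3, 10↦5]  zeros at y ∈ {3}
  x = 3: [0↦7, 1↦4, 2↦3, 3↦4, 4↦7, 5↦1, 6↦8, 7↦6, 8↦6, 9↦8, 10↦1]  zeros at y ∈ ∅
  x = 4: [0↦9, 1↦8, 2↦9, 3↦1, 4↦6, 5↦2, 6↦0, 7↦0, 8↦2, 9↦6, 10↦1]  zeros at y ∈ {6, 7}
  x = 5: [0↦4, 1↦5, 2↦8, 3↦2, 4↦9, 5↦7, 6↦7, 7↦9, 8↦2, 9↦8, 10↦5]  zeros at y ∈ ∅
  x = 6: [0↦3, 1↦6, 2↦0, 3↦7, 4↦5, 5↦5, 6↦7, 7↦0, 8↦6, 9↦3, 10↦2]  zeros at y ∈ {2, 7}
  x = 7: [0↦6, 1↦0, 2↦7, 3↦5, 4↦5, 5↦7, 6↦0, 7↦6, 8↦3, 9↦2, 10↦3]  zeros at y ∈ {1, 6}
  x = 8: [0↦2, 1↦9, 2↦7, 3↦7, 4↦9, 5↦2, 6↦8, 7↦5, 8↦4, 9↦5, 10↦8]  zeros at y ∈ ∅
  x = 9: [0↦2, 1↦0, 2↦0, 3↦2, 4↦6, 5↦1, 6↦9, 7↦8, 8↦9, 9↦1, 10↦6]  zeros at y ∈ {1, 2}
  x = 10: [0↦6, 1↦6, 2↦8, 3↦1, 4↦7, 5↦4, 6↦3, 7↦4, 8↦7, 9↦1, 10↦8]  zeros at y ∈ ∅
Collecting zeros: affine points = {(0, 5), (1, 3), (1, 5), (2, 3), (4, 6), (4, 7), (6, 2), (6, 7), (7, 1), (7, 6), (9, 1), (9, 2)}.
Total count |C(F_11)_aff| = 12.


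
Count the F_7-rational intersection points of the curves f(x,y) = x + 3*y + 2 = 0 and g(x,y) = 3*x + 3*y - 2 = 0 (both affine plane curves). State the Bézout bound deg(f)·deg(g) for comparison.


Common zeros: {(2, 1)}; count = 1; Bézout bound = 1.

deg(f) = 1, deg(g) = 1, so Bézout bound = 1.
Scan x ∈ F_7. For each x, list the y ∈ F_7 with f(x, y) ≡ 0 and those with g(x, y) ≡ 0 (mod 7); the common zeros in that column are the intersection.
  x = 0: f ≡ 0 at y ∈ {4}; g ≡ 0 at y ∈ {3}; common: ∅.
  x = 1: f ≡ 0 at y ∈ {6}; g ≡ 0 at y ∈ {2}; common: ∅.
  x = 2: f ≡ 0 at y ∈ {1}; g ≡ 0 at y ∈ {1}; common: {1}.
  x = 3: f ≡ 0 at y ∈ {3}; g ≡ 0 at y ∈ {0}; common: ∅.
  x = 4: f ≡ 0 at y ∈ {5}; g ≡ 0 at y ∈ {6}; common: ∅.
  x = 5: f ≡ 0 at y ∈ {0}; g ≡ 0 at y ∈ {5}; common: ∅.
  x = 6: f ≡ 0 at y ∈ {2}; g ≡ 0 at y ∈ {4}; common: ∅.
Collecting: common zeros = {(2, 1)}, so the count is 1.
Comparison with the Bézout bound: 1 ≤ 1 = deg(f)·deg(g), as expected for curves with no common component (the bound is attained).


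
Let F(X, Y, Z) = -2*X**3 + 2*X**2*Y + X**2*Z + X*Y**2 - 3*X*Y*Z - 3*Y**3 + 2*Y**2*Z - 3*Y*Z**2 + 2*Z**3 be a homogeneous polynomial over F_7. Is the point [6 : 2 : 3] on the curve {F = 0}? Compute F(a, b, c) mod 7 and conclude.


F(6,2,3) ≡ 2 (mod 7); P is NOT on the curve.

Evaluate F(6, 2, 3) term-by-term (mod 7).
  -2*X**3 ↦ -2·216·1·1 = -432
  2*X**2*Y ↦ 2·36·2·1 = 144
  X**2*Z ↦ 1·36·1·3 = 108
  X*Y**2 ↦ 1·6·4·1 = 24
  -3*X*Y*Z ↦ -3·6·2·3 = -108
  -3*Y**3 ↦ -3·1·8·1 = -24
  2*Y**2*Z ↦ 2·1·4·3 = 24
  -3*Y*Z**2 ↦ -3·1·2·9 = -54
  2*Z**3 ↦ 2·1·1·27 = 54
Sum: F(6, 2, 3) = (-432) + (144) + (108) + (24) + (-108) + (-24) + (24) + (-54) + (54) = -264.
Reducing mod 7: -264 ≡ 2 (mod 7).
Since F(a, b, c) ≡ 2 ≠ 0 (mod 7), P does NOT lie on the curve.


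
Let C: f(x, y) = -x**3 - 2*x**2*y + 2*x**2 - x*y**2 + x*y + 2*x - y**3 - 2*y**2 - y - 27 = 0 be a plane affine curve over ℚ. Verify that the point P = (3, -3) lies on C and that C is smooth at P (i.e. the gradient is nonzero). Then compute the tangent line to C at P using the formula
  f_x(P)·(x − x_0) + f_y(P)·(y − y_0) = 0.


Tangent line at P: 11*x - 13*y - 72 = 0.

Step 1: f(3, -3) = 0, so P lies on C.
Step 2: partial derivatives
  f_x(x, y) = -3*x**2 - 4*x*y + 4*x - y**2 + y + 2, f_y(x, y) = -2*x**2 - 2*x*y + x - 3*y**2 - 4*y - 1.
  f_x(P) = 11, f_y(P) = -13 (gradient nonzero, so P is smooth).
Step 3: tangent line at P: 11·(x − 3) + -13·(y − -3) = 0.
Expanding: 11*x - 13*y - 72 = 0.


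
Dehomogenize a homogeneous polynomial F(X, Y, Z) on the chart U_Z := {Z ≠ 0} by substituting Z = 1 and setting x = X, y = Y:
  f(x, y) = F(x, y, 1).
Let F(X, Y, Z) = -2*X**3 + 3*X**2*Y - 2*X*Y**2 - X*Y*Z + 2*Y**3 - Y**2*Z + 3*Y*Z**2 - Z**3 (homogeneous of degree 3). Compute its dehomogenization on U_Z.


f(x, y) = -2*x**3 + 3*x**2*y - 2*x*y**2 - x*y + 2*y**3 - y**2 + 3*y - 1

On U_Z we set Z = 1. Each monomial c·X^i·Y^j·Z^k in F becomes c·x^i·y^j·1^k = c·x^i·y^j.
Substituting Z = 1: F(X, Y, 1) = -2*x**3 + 3*x**2*y - 2*x*y**2 - x*y + 2*y**3 - y**2 + 3*y - 1.
Note: deg(f) ≤ deg(F) = 3; strict inequality happens when F is divisible by Z (lost terms).


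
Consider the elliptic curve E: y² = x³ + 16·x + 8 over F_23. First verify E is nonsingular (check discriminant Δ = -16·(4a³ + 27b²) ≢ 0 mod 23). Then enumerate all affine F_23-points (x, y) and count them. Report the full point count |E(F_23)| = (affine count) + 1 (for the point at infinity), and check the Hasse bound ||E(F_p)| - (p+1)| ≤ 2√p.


Affine points = {(0, 10), (0, 13), (1, 5), (1, 18), (2, 5), (2, 18), (5, 11), (5, 12), (7, 7), (7, 16), (8, 2), (8, 21), (10, 8), (10, 15), (14, 3), (14, 20), (15, 9), (15, 14), (16, 6), (16, 17), (17, 8), (17, 15), (19, 8), (19, 15), (20, 5), (20, 18)}; affine count = 26; |E(F_23)| = 27.

Discriminant check: Δ ∝ 4a³ + 27b² = 4·16³ + 27·8² = 4·4096 + 27·64 ≡ 11 (mod 23). Nonzero ⇒ E is nonsingular.
For each x ∈ F_23, compute rhs = x³ + 16·x + 8 mod 23, then count y ∈ F_23 with y² ≡ rhs.
  x = 0: rhs = 8, matching y values: 10, 13 (2 points).
  x = 1: rhs = 2, matching y values: 5, 18 (2 points).
  x = 2: rhs = 2, matching y values: 5, 18 (2 points).
  x = 3: rhs = 14, matching y values: none (0 points).
  x = 4: rhs = 21, matching y values: none (0 points).
  x = 5: rhs = 6, matching y values: 11, 12 (2 points).
  x = 6: rhs = 21, matching y values: none (0 points).
  x = 7: rhs = 3, matching y values: 7, 16 (2 points).
  x = 8: rhs = 4, matching y values: 2, 21 (2 points).
  x = 9: rhs = 7, matching y values: none (0 points).
  x = 10: rhs = 18, matching y values: 8, 15 (2 points).
  x = 11: rhs = 20, matching y values: none (0 points).
  x = 12: rhs = 19, matching y values: none (0 points).
  x = 13: rhs = 21, matching y values: none (0 points).
  x = 14: rhs = 9, matching y values: 3, 20 (2 points).
  x = 15: rhs = 12, matching y values: 9, 14 (2 points).
  x = 16: rhs = 13, matching y values: 6, 17 (2 points).
  x = 17: rhs = 18, matching y values: 8, 15 (2 points).
  x = 18: rhs = 10, matching y values: none (0 points).
  x = 19: rhs = 18, matching y values: 8, 15 (2 points).
  x = 20: rhs = 2, matching y values: 5, 18 (2 points).
  x = 21: rhs = 14, matching y values: none (0 points).
  x = 22: rhs = 14, matching y values: none (0 points).
Total affine count: 26.
Full point count |E(F_23)| = 26 + 1 = 27.
Hasse bound: |27 − (23+1)| = |3| = 3 ≤ 2√23 ≈ 9.5917 ✓.


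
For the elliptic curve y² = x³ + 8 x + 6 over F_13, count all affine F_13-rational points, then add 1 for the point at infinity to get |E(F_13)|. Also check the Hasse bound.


Affine points = {(2, 2), (2, 11), (6, 6), (6, 7), (8, 6), (8, 7), (9, 1), (9, 12), (12, 6), (12, 7)}; affine count = 10; |E(F_13)| = 11.

Discriminant check: Δ ∝ 4a³ + 27b² = 4·8³ + 27·6² = 4·512 + 27·36 ≡ 4 (mod 13). Nonzero ⇒ E is nonsingular.
For each x ∈ F_13, compute rhs = x³ + 8·x + 6 mod 13, then count y ∈ F_13 with y² ≡ rhs.
  x = 0: rhs = 6, matching y values: none (0 points).
  x = 1: rhs = 2, matching y values: none (0 points).
  x = 2: rhs = 4, matching y values: 2, 11 (2 points).
  x = 3: rhs = 5, matching y values: none (0 points).
  x = 4: rhs = 11, matching y values: none (0 points).
  x = 5: rhs = 2, matching y values: none (0 points).
  x = 6: rhs = 10, matching y values: 6, 7 (2 points).
  x = 7: rhs = 2, matching y values: none (0 points).
  x = 8: rhs = 10, matching y values: 6, 7 (2 points).
  x = 9: rhs = 1, matching y values: 1, 12 (2 points).
  x = 10: rhs = 7, matching y values: none (0 points).
  x = 11: rhs = 8, matching y values: none (0 points).
  x = 12: rhs = 10, matching y values: 6, 7 (2 points).
Total affine count: 10.
Full point count |E(F_13)| = 10 + 1 = 11.
Hasse bound: |11 − (13+1)| = |-3| = 3 ≤ 2√13 ≈ 7.2111 ✓.


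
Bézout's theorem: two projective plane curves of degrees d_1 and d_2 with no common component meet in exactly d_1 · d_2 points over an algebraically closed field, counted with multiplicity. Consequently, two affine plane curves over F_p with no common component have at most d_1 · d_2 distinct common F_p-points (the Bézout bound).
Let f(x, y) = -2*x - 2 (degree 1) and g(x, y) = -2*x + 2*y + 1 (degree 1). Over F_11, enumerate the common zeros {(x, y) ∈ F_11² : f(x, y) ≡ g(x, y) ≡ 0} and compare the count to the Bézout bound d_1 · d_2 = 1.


Common zeros: {(10, 4)}; count = 1; Bézout bound = 1.

deg(f) = 1, deg(g) = 1, so Bézout bound = 1.
Scan x ∈ F_11. For each x, list the y ∈ F_11 with f(x, y) ≡ 0 and those with g(x, y) ≡ 0 (mod 11); the common zeros in that column are the intersection.
  x = 0: f ≡ 0 at y ∈ ∅; g ≡ 0 at y ∈ {5}; common: ∅.
  x = 1: f ≡ 0 at y ∈ ∅; g ≡ 0 at y ∈ {6}; common: ∅.
  x = 2: f ≡ 0 at y ∈ ∅; g ≡ 0 at y ∈ {7}; common: ∅.
  x = 3: f ≡ 0 at y ∈ ∅; g ≡ 0 at y ∈ {8}; common: ∅.
  x = 4: f ≡ 0 at y ∈ ∅; g ≡ 0 at y ∈ {9}; common: ∅.
  x = 5: f ≡ 0 at y ∈ ∅; g ≡ 0 at y ∈ {10}; common: ∅.
  x = 6: f ≡ 0 at y ∈ ∅; g ≡ 0 at y ∈ {0}; common: ∅.
  x = 7: f ≡ 0 at y ∈ ∅; g ≡ 0 at y ∈ {1}; common: ∅.
  x = 8: f ≡ 0 at y ∈ ∅; g ≡ 0 at y ∈ {2}; common: ∅.
  x = 9: f ≡ 0 at y ∈ ∅; g ≡ 0 at y ∈ {3}; common: ∅.
  x = 10: f ≡ 0 at y ∈ {0, 1, 2, 3, 4, 5, 6, 7, 8, 9, 10}; g ≡ 0 at y ∈ {4}; common: {4}.
Collecting: common zeros = {(10, 4)}, so the count is 1.
Comparison with the Bézout bound: 1 ≤ 1 = deg(f)·deg(g), as expected for curves with no common component (the bound is attained).


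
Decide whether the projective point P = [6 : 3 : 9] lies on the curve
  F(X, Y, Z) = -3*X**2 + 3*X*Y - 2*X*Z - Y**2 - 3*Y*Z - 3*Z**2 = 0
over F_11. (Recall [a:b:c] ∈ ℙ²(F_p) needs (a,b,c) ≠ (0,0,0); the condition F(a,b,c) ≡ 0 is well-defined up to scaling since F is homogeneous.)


F(6,3,9) ≡ 0 (mod 11); P is on the curve.

Evaluate F(6, 3, 9) term-by-term (mod 11).
  -3*X**2 ↦ -3·36·1·1 = -108
  3*X*Y ↦ 3·6·3·1 = 54
  -2*X*Z ↦ -2·6·1·9 = -108
  -Y**2 ↦ -1·1·9·1 = -9
  -3*Y*Z ↦ -3·1·3·9 = -81
  -3*Z**2 ↦ -3·1·1·81 = -243
Sum: F(6, 3, 9) = (-108) + (54) + (-108) + (-9) + (-81) + (-243) = -495.
Reducing mod 11: -495 ≡ 0 (mod 11).
Since F(a, b, c) ≡ 0 (mod 11), P lies on the curve.


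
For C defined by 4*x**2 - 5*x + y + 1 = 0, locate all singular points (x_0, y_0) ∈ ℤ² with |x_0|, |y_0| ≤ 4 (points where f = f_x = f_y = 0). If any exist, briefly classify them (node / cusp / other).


No singular points in the scanned grid; C is smooth there.

Compute partial derivatives:
  f_x = 8*x - 5.
  f_y = 1.
f_y = 1 is a nonzero constant, so f_y never vanishes: no point (x, y) can satisfy f = f_x = f_y = 0. In particular no (x, y) ∈ {−4, ..., 4}² is singular; the curve is smooth.


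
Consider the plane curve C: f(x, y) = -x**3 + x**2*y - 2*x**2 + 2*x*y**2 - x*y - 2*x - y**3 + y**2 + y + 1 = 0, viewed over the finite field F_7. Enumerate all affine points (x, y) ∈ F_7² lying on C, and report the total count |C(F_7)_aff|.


Affine F_7-points: {(0, 3), (1, 5), (3, 3), (3, 5), (3, 6), (4, 2), (5, 3), (6, 5)}; count = 8.

For each of the 49 pairs (x, y) ∈ F_7², evaluate f(x, y) mod 7. Record the zeros.
  x = 0: [0↦1, 1↦2, 2↦6, 3↦0, 4↦6, 5↦4, 6↦2]  zeros at y ∈ {3}
  x = 1: [0↦3, 1↦6, 2↦2, 3↦6, 4↦5, 5↦0, 6↦6]  zeros at y ∈ {5}
  x = 2: [0↦2, 1↦2, 2↦6, 3↦1, 4↦2, 5↦3, 6↦5]  zeros at y ∈ ∅
  x = 3: [0↦6, 1↦5, 2↦5, 3↦0, 4↦5, 5↦0, 6↦0]  zeros at y ∈ {3, 5, 6}
  x = 4: [0↦2, 1↦2, 2↦0, 3↦4, 4↦1, 5↦6, 6↦6]  zeros at y ∈ {2}
  x = 5: [0↦5, 1↦1, 2↦6, 3↦0, 4↦5, 5↦1, 6↦3]  zeros at y ∈ {3}
  x = 6: [0↦2, 1↦3, 2↦3, 3↦3, 4↦4, 5↦0, 6↦6]  zeros at y ∈ {5}
Collecting zeros: affine points = {(0, 3), (1, 5), (3, 3), (3, 5), (3, 6), (4, 2), (5, 3), (6, 5)}.
Total count |C(F_7)_aff| = 8.


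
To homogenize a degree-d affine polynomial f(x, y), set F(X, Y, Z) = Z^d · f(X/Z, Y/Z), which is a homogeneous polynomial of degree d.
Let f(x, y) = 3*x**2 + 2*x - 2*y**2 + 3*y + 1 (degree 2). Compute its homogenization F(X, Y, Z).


F(X, Y, Z) = 3*X**2 + 2*X*Z - 2*Y**2 + 3*Y*Z + Z**2

deg(f) = 2.
Substitute x = X/Z, y = Y/Z into f, then multiply by Z^2.
  monomial 3·x^2·y^0 ↦ 3·X^2·Y^0·Z^0.
  monomial 2·x^1·y^0 ↦ 2·X^1·Y^0·Z^1.
  monomial -2·x^0·y^2 ↦ -2·X^0·Y^2·Z^0.
  monomial 3·x^0·y^1 ↦ 3·X^0·Y^1·Z^1.
  monomial 1·x^0·y^0 ↦ 1·X^0·Y^0·Z^2.
Collecting: F(X, Y, Z) = 3*X**2 + 2*X*Z - 2*Y**2 + 3*Y*Z + Z**2.


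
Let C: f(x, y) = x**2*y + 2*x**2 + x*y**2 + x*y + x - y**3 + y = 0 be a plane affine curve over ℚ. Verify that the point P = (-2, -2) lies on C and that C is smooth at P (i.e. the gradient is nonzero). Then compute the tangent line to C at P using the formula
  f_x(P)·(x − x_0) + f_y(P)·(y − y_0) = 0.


Tangent line at P: 3*x - y + 4 = 0.

Step 1: f(-2, -2) = 0, so P lies on C.
Step 2: partial derivatives
  f_x(x, y) = 2*x*y + 4*x + y**2 + y + 1, f_y(x, y) = x**2 + 2*x*y + x - 3*y**2 + 1.
  f_x(P) = 3, f_y(P) = -1 (gradient nonzero, so P is smooth).
Step 3: tangent line at P: 3·(x − -2) + -1·(y − -2) = 0.
Expanding: 3*x - y + 4 = 0.


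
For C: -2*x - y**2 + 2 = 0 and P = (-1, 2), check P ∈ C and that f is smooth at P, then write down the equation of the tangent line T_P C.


Tangent line at P: -2*x - 4*y + 6 = 0.

Step 1: f(-1, 2) = 0, so P lies on C.
Step 2: partial derivatives
  f_x(x, y) = -2, f_y(x, y) = -2*y.
  f_x(P) = -2, f_y(P) = -4 (gradient nonzero, so P is smooth).
Step 3: tangent line at P: -2·(x − -1) + -4·(y − 2) = 0.
Expanding: -2*x - 4*y + 6 = 0.


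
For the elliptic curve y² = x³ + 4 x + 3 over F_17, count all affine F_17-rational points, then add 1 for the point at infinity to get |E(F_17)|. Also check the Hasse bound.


Affine points = {(1, 5), (1, 12), (2, 6), (2, 11), (3, 5), (3, 12), (4, 7), (4, 10), (7, 0), (11, 1), (11, 16), (13, 5), (13, 12), (14, 7), (14, 10), (15, 2), (15, 15), (16, 7), (16, 10)}; affine count = 19; |E(F_17)| = 20.

Discriminant check: Δ ∝ 4a³ + 27b² = 4·4³ + 27·3² = 4·64 + 27·9 ≡ 6 (mod 17). Nonzero ⇒ E is nonsingular.
For each x ∈ F_17, compute rhs = x³ + 4·x + 3 mod 17, then count y ∈ F_17 with y² ≡ rhs.
  x = 0: rhs = 3, matching y values: none (0 points).
  x = 1: rhs = 8, matching y values: 5, 12 (2 points).
  x = 2: rhs = 2, matching y values: 6, 11 (2 points).
  x = 3: rhs = 8, matching y values: 5, 12 (2 points).
  x = 4: rhs = 15, matching y values: 7, 10 (2 points).
  x = 5: rhs = 12, matching y values: none (0 points).
  x = 6: rhs = 5, matching y values: none (0 points).
  x = 7: rhs = 0, matching y values: 0 (1 points).
  x = 8: rhs = 3, matching y values: none (0 points).
  x = 9: rhs = 3, matching y values: none (0 points).
  x = 10: rhs = 6, matching y values: none (0 points).
  x = 11: rhs = 1, matching y values: 1, 16 (2 points).
  x = 12: rhs = 11, matching y values: none (0 points).
  x = 13: rhs = 8, matching y values: 5, 12 (2 points).
  x = 14: rhs = 15, matching y values: 7, 10 (2 points).
  x = 15: rhs = 4, matching y values: 2, 15 (2 points).
  x = 16: rhs = 15, matching y values: 7, 10 (2 points).
Total affine count: 19.
Full point count |E(F_17)| = 19 + 1 = 20.
Hasse bound: |20 − (17+1)| = |2| = 2 ≤ 2√17 ≈ 8.2462 ✓.


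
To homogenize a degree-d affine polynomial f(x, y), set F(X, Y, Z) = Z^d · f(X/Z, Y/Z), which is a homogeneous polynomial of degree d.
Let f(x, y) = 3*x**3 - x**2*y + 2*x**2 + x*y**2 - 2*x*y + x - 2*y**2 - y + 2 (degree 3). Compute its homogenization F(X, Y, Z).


F(X, Y, Z) = 3*X**3 - X**2*Y + 2*X**2*Z + X*Y**2 - 2*X*Y*Z + X*Z**2 - 2*Y**2*Z - Y*Z**2 + 2*Z**3

deg(f) = 3.
Substitute x = X/Z, y = Y/Z into f, then multiply by Z^3.
  monomial 3·x^3·y^0 ↦ 3·X^3·Y^0·Z^0.
  monomial -1·x^2·y^1 ↦ -1·X^2·Y^1·Z^0.
  monomial 2·x^2·y^0 ↦ 2·X^2·Y^0·Z^1.
  monomial 1·x^1·y^2 ↦ 1·X^1·Y^2·Z^0.
  monomial -2·x^1·y^1 ↦ -2·X^1·Y^1·Z^1.
  monomial 1·x^1·y^0 ↦ 1·X^1·Y^0·Z^2.
  monomial -2·x^0·y^2 ↦ -2·X^0·Y^2·Z^1.
  monomial -1·x^0·y^1 ↦ -1·X^0·Y^1·Z^2.
  monomial 2·x^0·y^0 ↦ 2·X^0·Y^0·Z^3.
Collecting: F(X, Y, Z) = 3*X**3 - X**2*Y + 2*X**2*Z + X*Y**2 - 2*X*Y*Z + X*Z**2 - 2*Y**2*Z - Y*Z**2 + 2*Z**3.


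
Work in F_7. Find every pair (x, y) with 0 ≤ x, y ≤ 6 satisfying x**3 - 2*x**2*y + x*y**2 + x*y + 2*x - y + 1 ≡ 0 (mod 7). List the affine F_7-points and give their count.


Affine F_7-points: {(0, 1), (1, 3), (1, 6), (2, 2), (2, 5), (3, 1), (3, 2), (4, 4), (4, 5), (6, 1), (6, 2)}; count = 11.

For each of the 49 pairs (x, y) ∈ F_7², evaluate f(x, y) mod 7. Record the zeros.
  x = 0: [0↦1, 1↦0, 2↦6, 3↦5, 4↦4, 5↦3, 6↦2]  zeros at y ∈ {1}
  x = 1: [0↦4, 1↦3, 2↦4, 3↦0, 4↦5, 5↦5, 6↦0]  zeros at y ∈ {3, 6}
  x = 2: [0↦6, 1↦1, 2↦0, 3↦3, 4↦3, 5↦0, 6↦1]  zeros at y ∈ {2, 5}
  x = 3: [0↦6, 1↦0, 2↦0, 3↦6, 4↦4, 5↦1, 6↦4]  zeros at y ∈ {1, 2}
  x = 4: [0↦3, 1↦6, 2↦3, 3↦1, 4↦0, 5↦0, 6↦1]  zeros at y ∈ {4, 5}
  x = 5: [0↦3, 1↦4, 2↦1, 3↦1, 4↦4, 5↦3, 6↦5]  zeros at y ∈ ∅
  x = 6: [0↦5, 1↦0, 2↦0, 3↦5, 4↦1, 5↦2, 6↦1]  zeros at y ∈ {1, 2}
Collecting zeros: affine points = {(0, 1), (1, 3), (1, 6), (2, 2), (2, 5), (3, 1), (3, 2), (4, 4), (4, 5), (6, 1), (6, 2)}.
Total count |C(F_7)_aff| = 11.


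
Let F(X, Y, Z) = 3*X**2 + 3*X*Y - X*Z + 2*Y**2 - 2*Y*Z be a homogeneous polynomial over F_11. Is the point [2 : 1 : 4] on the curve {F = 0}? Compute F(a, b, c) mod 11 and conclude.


F(2,1,4) ≡ 4 (mod 11); P is NOT on the curve.

Evaluate F(2, 1, 4) term-by-term (mod 11).
  3*X**2 ↦ 3·4·1·1 = 12
  3*X*Y ↦ 3·2·1·1 = 6
  -X*Z ↦ -1·2·1·4 = -8
  2*Y**2 ↦ 2·1·1·1 = 2
  -2*Y*Z ↦ -2·1·1·4 = -8
Sum: F(2, 1, 4) = (12) + (6) + (-8) + (2) + (-8) = 4.
Reducing mod 11: 4 ≡ 4 (mod 11).
Since F(a, b, c) ≡ 4 ≠ 0 (mod 11), P does NOT lie on the curve.


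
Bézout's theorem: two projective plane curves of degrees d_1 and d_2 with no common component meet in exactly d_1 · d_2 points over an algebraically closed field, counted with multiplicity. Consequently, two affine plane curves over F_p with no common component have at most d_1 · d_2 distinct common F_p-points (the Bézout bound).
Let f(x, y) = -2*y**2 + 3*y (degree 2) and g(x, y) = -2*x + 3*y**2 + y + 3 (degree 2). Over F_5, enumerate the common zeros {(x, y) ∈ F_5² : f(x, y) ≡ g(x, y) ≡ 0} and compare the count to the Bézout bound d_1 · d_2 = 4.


Common zeros: {(0, 4), (4, 0)}; count = 2; Bézout bound = 4.

deg(f) = 2, deg(g) = 2, so Bézout bound = 4.
Scan x ∈ F_5. For each x, list the y ∈ F_5 with f(x, y) ≡ 0 and those with g(x, y) ≡ 0 (mod 5); the common zeros in that column are the intersection.
  x = 0: f ≡ 0 at y ∈ {0, 4}; g ≡ 0 at y ∈ {4}; common: {4}.
  x = 1: f ≡ 0 at y ∈ {0, 4}; g ≡ 0 at y ∈ {1, 2}; common: ∅.
  x = 2: f ≡ 0 at y ∈ {0, 4}; g ≡ 0 at y ∈ ∅; common: ∅.
  x = 3: f ≡ 0 at y ∈ {0, 4}; g ≡ 0 at y ∈ ∅; common: ∅.
  x = 4: f ≡ 0 at y ∈ {0, 4}; g ≡ 0 at y ∈ {0, 3}; common: {0}.
Collecting: common zeros = {(0, 4), (4, 0)}, so the count is 2.
Comparison with the Bézout bound: 2 ≤ 4 = deg(f)·deg(g), as expected for curves with no common component (the affine F_5-count falls short of the bound because intersections may lie at infinity, over extension fields, or carry multiplicity).


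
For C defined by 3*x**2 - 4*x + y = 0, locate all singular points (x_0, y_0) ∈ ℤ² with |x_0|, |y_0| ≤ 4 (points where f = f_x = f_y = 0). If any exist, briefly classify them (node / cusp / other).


No singular points in the scanned grid; C is smooth there.

Compute partial derivatives:
  f_x = 6*x - 4.
  f_y = 1.
f_y = 1 is a nonzero constant, so f_y never vanishes: no point (x, y) can satisfy f = f_x = f_y = 0. In particular no (x, y) ∈ {−4, ..., 4}² is singular; the curve is smooth.


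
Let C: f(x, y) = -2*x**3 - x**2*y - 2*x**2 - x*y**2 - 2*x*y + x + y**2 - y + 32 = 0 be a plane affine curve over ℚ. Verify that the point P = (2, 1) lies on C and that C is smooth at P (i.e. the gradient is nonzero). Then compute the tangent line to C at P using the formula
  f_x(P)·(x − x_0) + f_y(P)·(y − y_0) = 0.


Tangent line at P: -38*x - 11*y + 87 = 0.

Step 1: f(2, 1) = 0, so P lies on C.
Step 2: partial derivatives
  f_x(x, y) = -6*x**2 - 2*x*y - 4*x - y**2 - 2*y + 1, f_y(x, y) = -x**2 - 2*x*y - 2*x + 2*y - 1.
  f_x(P) = -38, f_y(P) = -11 (gradient nonzero, so P is smooth).
Step 3: tangent line at P: -38·(x − 2) + -11·(y − 1) = 0.
Expanding: -38*x - 11*y + 87 = 0.


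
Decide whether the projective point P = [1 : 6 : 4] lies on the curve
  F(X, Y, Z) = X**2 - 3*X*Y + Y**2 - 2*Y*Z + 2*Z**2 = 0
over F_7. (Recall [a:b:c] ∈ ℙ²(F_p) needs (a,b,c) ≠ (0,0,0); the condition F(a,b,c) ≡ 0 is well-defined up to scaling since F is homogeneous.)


F(1,6,4) ≡ 3 (mod 7); P is NOT on the curve.

Evaluate F(1, 6, 4) term-by-term (mod 7).
  X**2 ↦ 1·1·1·1 = 1
  -3*X*Y ↦ -3·1·6·1 = -18
  Y**2 ↦ 1·1·36·1 = 36
  -2*Y*Z ↦ -2·1·6·4 = -48
  2*Z**2 ↦ 2·1·1·16 = 32
Sum: F(1, 6, 4) = (1) + (-18) + (36) + (-48) + (32) = 3.
Reducing mod 7: 3 ≡ 3 (mod 7).
Since F(a, b, c) ≡ 3 ≠ 0 (mod 7), P does NOT lie on the curve.


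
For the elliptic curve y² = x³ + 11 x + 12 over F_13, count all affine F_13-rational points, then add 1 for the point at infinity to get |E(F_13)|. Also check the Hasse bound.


Affine points = {(0, 5), (0, 8), (2, 4), (2, 9), (4, 4), (4, 9), (5, 6), (5, 7), (7, 4), (7, 9), (8, 1), (8, 12), (10, 2), (10, 11), (12, 0)}; affine count = 15; |E(F_13)| = 16.

Discriminant check: Δ ∝ 4a³ + 27b² = 4·11³ + 27·12² = 4·1331 + 27·144 ≡ 8 (mod 13). Nonzero ⇒ E is nonsingular.
For each x ∈ F_13, compute rhs = x³ + 11·x + 12 mod 13, then count y ∈ F_13 with y² ≡ rhs.
  x = 0: rhs = 12, matching y values: 5, 8 (2 points).
  x = 1: rhs = 11, matching y values: none (0 points).
  x = 2: rhs = 3, matching y values: 4, 9 (2 points).
  x = 3: rhs = 7, matching y values: none (0 points).
  x = 4: rhs = 3, matching y values: 4, 9 (2 points).
  x = 5: rhs = 10, matching y values: 6, 7 (2 points).
  x = 6: rhs = 8, matching y values: none (0 points).
  x = 7: rhs = 3, matching y values: 4, 9 (2 points).
  x = 8: rhs = 1, matching y values: 1, 12 (2 points).
  x = 9: rhs = 8, matching y values: none (0 points).
  x = 10: rhs = 4, matching y values: 2, 11 (2 points).
  x = 11: rhs = 8, matching y values: none (0 points).
  x = 12: rhs = 0, matching y values: 0 (1 points).
Total affine count: 15.
Full point count |E(F_13)| = 15 + 1 = 16.
Hasse bound: |16 − (13+1)| = |2| = 2 ≤ 2√13 ≈ 7.2111 ✓.


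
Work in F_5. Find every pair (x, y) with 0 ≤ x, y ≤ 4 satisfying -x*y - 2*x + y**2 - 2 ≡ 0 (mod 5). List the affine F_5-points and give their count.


Affine F_5-points: {(3, 1), (3, 2), (4, 0), (4, 4)}; count = 4.

For each of the 25 pairs (x, y) ∈ F_5², evaluate f(x, y) mod 5. Record the zeros.
  x = 0: [0↦3, 1↦4, 2↦2, 3↦2, 4↦4]  zeros at y ∈ ∅
  x = 1: [0↦1, 1↦1, 2↦3, 3↦2, 4↦3]  zeros at y ∈ ∅
  x = 2: [0↦4, 1↦3, 2↦4, 3↦2, 4↦2]  zeros at y ∈ ∅
  x = 3: [0↦2, 1↦0, 2↦0, 3↦2, 4↦1]  zeros at y ∈ {1, 2}
  x = 4: [0↦0, 1↦2, 2↦1, 3↦2, 4↦0]  zeros at y ∈ {0, 4}
Collecting zeros: affine points = {(3, 1), (3, 2), (4, 0), (4, 4)}.
Total count |C(F_5)_aff| = 4.


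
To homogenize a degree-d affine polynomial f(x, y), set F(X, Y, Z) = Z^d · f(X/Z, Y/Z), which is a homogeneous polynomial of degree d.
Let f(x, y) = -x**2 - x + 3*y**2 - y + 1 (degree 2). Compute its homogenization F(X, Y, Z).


F(X, Y, Z) = -X**2 - X*Z + 3*Y**2 - Y*Z + Z**2

deg(f) = 2.
Substitute x = X/Z, y = Y/Z into f, then multiply by Z^2.
  monomial -1·x^2·y^0 ↦ -1·X^2·Y^0·Z^0.
  monomial -1·x^1·y^0 ↦ -1·X^1·Y^0·Z^1.
  monomial 3·x^0·y^2 ↦ 3·X^0·Y^2·Z^0.
  monomial -1·x^0·y^1 ↦ -1·X^0·Y^1·Z^1.
  monomial 1·x^0·y^0 ↦ 1·X^0·Y^0·Z^2.
Collecting: F(X, Y, Z) = -X**2 - X*Z + 3*Y**2 - Y*Z + Z**2.


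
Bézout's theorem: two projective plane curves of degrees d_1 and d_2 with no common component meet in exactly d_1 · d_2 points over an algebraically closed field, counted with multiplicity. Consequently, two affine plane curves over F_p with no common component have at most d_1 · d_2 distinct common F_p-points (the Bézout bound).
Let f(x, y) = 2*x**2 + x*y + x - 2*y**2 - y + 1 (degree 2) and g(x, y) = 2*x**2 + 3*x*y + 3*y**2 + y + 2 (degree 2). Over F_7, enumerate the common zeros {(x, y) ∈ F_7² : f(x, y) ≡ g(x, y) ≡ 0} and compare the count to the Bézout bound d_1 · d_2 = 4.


Common zeros: ∅; count = 0; Bézout bound = 4.

deg(f) = 2, deg(g) = 2, so Bézout bound = 4.
Scan x ∈ F_7. For each x, list the y ∈ F_7 with f(x, y) ≡ 0 and those with g(x, y) ≡ 0 (mod 7); the common zeros in that column are the intersection.
  x = 0: f ≡ 0 at y ∈ {4, 6}; g ≡ 0 at y ∈ ∅; common: ∅.
  x = 1: f ≡ 0 at y ∈ {3, 4}; g ≡ 0 at y ∈ ∅; common: ∅.
  x = 2: f ≡ 0 at y ∈ ∅; g ≡ 0 at y ∈ ∅; common: ∅.
  x = 3: f ≡ 0 at y ∈ ∅; g ≡ 0 at y ∈ {3}; common: ∅.
  x = 4: f ≡ 0 at y ∈ {2, 3}; g ≡ 0 at y ∈ ∅; common: ∅.
  x = 5: f ≡ 0 at y ∈ {0, 2}; g ≡ 0 at y ∈ ∅; common: ∅.
  x = 6: f ≡ 0 at y ∈ ∅; g ≡ 0 at y ∈ ∅; common: ∅.
Collecting: common zeros = ∅, so the count is 0.
Comparison with the Bézout bound: 0 ≤ 4 = deg(f)·deg(g), as expected for curves with no common component (the affine F_7-count falls short of the bound because intersections may lie at infinity, over extension fields, or carry multiplicity).


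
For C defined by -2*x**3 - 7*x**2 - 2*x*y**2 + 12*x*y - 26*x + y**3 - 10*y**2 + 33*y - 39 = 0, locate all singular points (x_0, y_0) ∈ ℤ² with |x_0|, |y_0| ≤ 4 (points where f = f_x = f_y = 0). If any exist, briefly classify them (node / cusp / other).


Singular points: {(-1, 3)}; classification: node.

Compute partial derivatives:
  f_x = -6*x**2 - 14*x - 2*y**2 + 12*y - 26.
  f_y = -4*x*y + 12*x + 3*y**2 - 20*y + 33.
Scan x_0 ∈ {−4, ..., 4}. For each x_0, f_y(x_0, y) is a polynomial in y; find its integer roots y ∈ {−4, ..., 4}, then test f_x and f at those candidates.
  x = -4: f_y(-4, y) = 3*y**2 - 4*y - 15; vanishes at y ∈ {3}. (-4, 3): f_x = -48 ≠ 0.
  x = -3: f_y(-3, y) = 3*y**2 - 8*y - 3; vanishes at y ∈ {3}. (-3, 3): f_x = -20 ≠ 0.
  x = -2: f_y(-2, y) = 3*y**2 - 12*y + 9; vanishes at y ∈ {1, 3}. (-2, 1): f_x = -12 ≠ 0; (-2, 3): f_x = -4 ≠ 0.
  x = -1: f_y(-1, y) = 3*y**2 - 16*y + 21; vanishes at y ∈ {3}. (-1, 3): f_x = 0, f = 0 — SINGULAR.
  x = 0: f_y(0, y) = 3*y**2 - 20*y + 33; vanishes at y ∈ {3}. (0, 3): f_x = -8 ≠ 0.
  x = 1: f_y(1, y) = 3*y**2 - 24*y + 45; vanishes at y ∈ {3}. (1, 3): f_x = -28 ≠ 0.
  x = 2: f_y(2, y) = 3*y**2 - 28*y + 57; vanishes at y ∈ {3}. (2, 3): f_x = -60 ≠ 0.
  x = 3: f_y(3, y) = 3*y**2 - 32*y + 69; vanishes at y ∈ {3}. (3, 3): f_x = -104 ≠ 0.
  x = 4: f_y(4, y) = 3*y**2 - 36*y + 81; vanishes at y ∈ {3}. (4, 3): f_x = -160 ≠ 0.
Only singular point on the grid: (-1, 3).
Classify: substitute x = -1 + u, y = 3 + v and expand: f = -2*u**3 - u**2 - 2*u*v**2 + v**3 + v**2.
No constant or linear terms (consistent with a singular point). Quadratic part: -u**2 + v**2. Cubic part: -2*u**3 - 2*u*v**2 + v**3.
The quadratic part v**2 - u**2 = (v − u)(v + u) splits into two distinct linear factors, so there are two distinct tangent lines y − 3 = ±(x − -1) — this is a node (ordinary double point).
Classification: node.


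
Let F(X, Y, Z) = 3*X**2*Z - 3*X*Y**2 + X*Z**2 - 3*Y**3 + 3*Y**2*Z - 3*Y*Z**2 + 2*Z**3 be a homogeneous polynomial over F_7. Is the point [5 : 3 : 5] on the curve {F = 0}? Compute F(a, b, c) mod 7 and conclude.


F(5,3,5) ≡ 3 (mod 7); P is NOT on the curve.

Evaluate F(5, 3, 5) term-by-term (mod 7).
  3*X**2*Z ↦ 3·25·1·5 = 375
  -3*X*Y**2 ↦ -3·5·9·1 = -135
  X*Z**2 ↦ 1·5·1·25 = 125
  -3*Y**3 ↦ -3·1·27·1 = -81
  3*Y**2*Z ↦ 3·1·9·5 = 135
  -3*Y*Z**2 ↦ -3·1·3·25 = -225
  2*Z**3 ↦ 2·1·1·125 = 250
Sum: F(5, 3, 5) = (375) + (-135) + (125) + (-81) + (135) + (-225) + (250) = 444.
Reducing mod 7: 444 ≡ 3 (mod 7).
Since F(a, b, c) ≡ 3 ≠ 0 (mod 7), P does NOT lie on the curve.


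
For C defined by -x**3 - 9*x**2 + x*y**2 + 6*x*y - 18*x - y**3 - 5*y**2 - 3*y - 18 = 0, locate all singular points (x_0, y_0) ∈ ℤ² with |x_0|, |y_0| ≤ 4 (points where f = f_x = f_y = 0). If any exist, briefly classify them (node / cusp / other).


Singular points: {(-3, -3)}; classification: cusp.

Compute partial derivatives:
  f_x = -3*x**2 - 18*x + y**2 + 6*y - 18.
  f_y = 2*x*y + 6*x - 3*y**2 - 10*y - 3.
Scan x_0 ∈ {−4, ..., 4}. For each x_0, f_y(x_0, y) is a polynomial in y; find its integer roots y ∈ {−4, ..., 4}, then test f_x and f at those candidates.
  x = -4: f_y(-4, y) = -3*y**2 - 18*y - 27; vanishes at y ∈ {-3}. (-4, -3): f_x = -3 ≠ 0.
  x = -3: f_y(-3, y) = -3*y**2 - 16*y - 21; vanishes at y ∈ {-3}. (-3, -3): f_x = 0, f = 0 — SINGULAR.
  x = -2: f_y(-2, y) = -3*y**2 - 14*y - 15; vanishes at y ∈ {-3}. (-2, -3): f_x = -3 ≠ 0.
  x = -1: f_y(-1, y) = -3*y**2 - 12*y - 9; vanishes at y ∈ {-3, -1}. (-1, -3): f_x = -12 ≠ 0; (-1, -1): f_x = -8 ≠ 0.
  x = 0: f_y(0, y) = -3*y**2 - 10*y - 3; vanishes at y ∈ {-3}. (0, -3): f_x = -27 ≠ 0.
  x = 1: f_y(1, y) = -3*y**2 - 8*y + 3; vanishes at y ∈ {-3}. (1, -3): f_x = -48 ≠ 0.
  x = 2: f_y(2, y) = -3*y**2 - 6*y + 9; vanishes at y ∈ {-3, 1}. (2, -3): f_x = -75 ≠ 0; (2, 1): f_x = -59 ≠ 0.
  x = 3: f_y(3, y) = -3*y**2 - 4*y + 15; vanishes at y ∈ {-3}. (3, -3): f_x = -108 ≠ 0.
  x = 4: f_y(4, y) = -3*y**2 - 2*y + 21; vanishes at y ∈ {-3}. (4, -3): f_x = -147 ≠ 0.
Only singular point on the grid: (-3, -3).
Classify: substitute x = -3 + u, y = -3 + v and expand: f = -u**3 + u*v**2 - v**3 + v**2.
No constant or linear terms (consistent with a singular point). Quadratic part: v**2. Cubic part: -u**3 + u*v**2 - v**3.
The quadratic part v**2 is a perfect square, so there is a single (double) tangent line v = 0, i.e. y = -3. Restricting the cubic part to that line (v = 0) leaves -u**3 ≠ 0, so f is not divisible by v and the branch is v² ≈ u**3 to lowest order — this is a cusp.
Classification: cusp.


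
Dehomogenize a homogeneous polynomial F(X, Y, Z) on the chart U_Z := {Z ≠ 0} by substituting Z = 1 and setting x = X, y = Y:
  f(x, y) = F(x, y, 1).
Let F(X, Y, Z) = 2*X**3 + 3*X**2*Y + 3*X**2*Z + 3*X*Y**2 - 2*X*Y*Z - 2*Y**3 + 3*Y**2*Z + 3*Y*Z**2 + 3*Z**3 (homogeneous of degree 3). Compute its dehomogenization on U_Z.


f(x, y) = 2*x**3 + 3*x**2*y + 3*x**2 + 3*x*y**2 - 2*x*y - 2*y**3 + 3*y**2 + 3*y + 3

On U_Z we set Z = 1. Each monomial c·X^i·Y^j·Z^k in F becomes c·x^i·y^j·1^k = c·x^i·y^j.
Substituting Z = 1: F(X, Y, 1) = 2*x**3 + 3*x**2*y + 3*x**2 + 3*x*y**2 - 2*x*y - 2*y**3 + 3*y**2 + 3*y + 3.
Note: deg(f) ≤ deg(F) = 3; strict inequality happens when F is divisible by Z (lost terms).


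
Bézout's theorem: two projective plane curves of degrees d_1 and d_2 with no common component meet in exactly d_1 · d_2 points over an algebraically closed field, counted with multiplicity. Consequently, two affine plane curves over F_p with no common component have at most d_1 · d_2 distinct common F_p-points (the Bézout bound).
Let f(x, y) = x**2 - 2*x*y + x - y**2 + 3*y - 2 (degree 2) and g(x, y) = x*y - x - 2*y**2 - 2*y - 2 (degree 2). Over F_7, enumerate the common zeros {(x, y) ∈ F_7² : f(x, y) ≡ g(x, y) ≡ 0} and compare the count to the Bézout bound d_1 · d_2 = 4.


Common zeros: {(0, 2), (5, 0)}; count = 2; Bézout bound = 4.

deg(f) = 2, deg(g) = 2, so Bézout bound = 4.
Scan x ∈ F_7. For each x, list the y ∈ F_7 with f(x, y) ≡ 0 and those with g(x, y) ≡ 0 (mod 7); the common zeros in that column are the intersection.
  x = 0: f ≡ 0 at y ∈ {1, 2}; g ≡ 0 at y ∈ {2, 4}; common: {2}.
  x = 1: f ≡ 0 at y ∈ {0, 1}; g ≡ 0 at y ∈ ∅; common: ∅.
  x = 2: f ≡ 0 at y ∈ ∅; g ≡ 0 at y ∈ ∅; common: ∅.
  x = 3: f ≡ 0 at y ∈ {2}; g ≡ 0 at y ∈ ∅; common: ∅.
  x = 4: f ≡ 0 at y ∈ ∅; g ≡ 0 at y ∈ ∅; common: ∅.
  x = 5: f ≡ 0 at y ∈ {0}; g ≡ 0 at y ∈ {0, 5}; common: {0}.
  x = 6: f ≡ 0 at y ∈ ∅; g ≡ 0 at y ∈ {3, 6}; common: ∅.
Collecting: common zeros = {(0, 2), (5, 0)}, so the count is 2.
Comparison with the Bézout bound: 2 ≤ 4 = deg(f)·deg(g), as expected for curves with no common component (the affine F_7-count falls short of the bound because intersections may lie at infinity, over extension fields, or carry multiplicity).


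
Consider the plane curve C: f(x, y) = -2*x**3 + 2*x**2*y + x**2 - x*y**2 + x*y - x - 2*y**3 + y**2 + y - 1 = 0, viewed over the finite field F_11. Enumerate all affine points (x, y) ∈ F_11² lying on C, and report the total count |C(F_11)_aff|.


Affine F_11-points: {(0, 2), (1, 2), (3, 3), (3, 4), (4, 9), (5, 0), (6, 7), (7, 2), (8, 10), (10, 5)}; count = 10.

For each of the 121 pairs (x, y) ∈ F_11², evaluate f(x, y) mod 11. Record the zeros.
  x = 0: [0↦10, 1↦10, 2↦0, 3↦1, 4↦1, 5↦10, 6↦5, 7↦7, 8↦4, 9↦6, 10↦1]  zeros at y ∈ {2}
  x = 1: [0↦8, 1↦10, 2↦0, 3↦10, 4↦6, 5↦9, 6↦7, 7↦10, 8↦6, 9↦5, 10↦6]  zeros at y ∈ {2}
  x = 2: [0↦7, 1↦4, 2↦9, 3↦10, 4↦6, 5↦7, 6↦1, 7↦9, 8↦8, 9↦8, 10↦8]  zeros at y ∈ ∅
  x = 3: [0↦6, 1↦2, 2↦4, 3↦0, 4↦0, 5↦3, 6↦8, 7↦3, 8↦9, 9↦3, 10↦6]  zeros at y ∈ {3, 4}
  x = 4: [0↦4, 1↦3, 2↦6, 3↦1, 4↦9, 5↦7, 6↦5, 7↦2, 8↦8, 9↦0, 10↦10]  zeros at y ∈ {9}
  x = 5: [0↦0, 1↦6, 2↦3, 3↦1, 4↦10, 5↦7, 6↦2, 7↦5, 8↦4, 9↦9, 10↦8]  zeros at y ∈ {0}
  x = 6: [0↦4, 1↦10, 2↦5, 3↦10, 4↦2, 5↦2, 6↦9, 7↦0, 8↦7, 9↦7, 10↦10]  zeros at y ∈ {7}
  x = 7: [0↦4, 1↦3, 2↦0, 3↦5, 4↦6, 5↦2, 6↦3, 7↦8, 8↦5, 9↦4, 10↦4]  zeros at y ∈ {2}
  x = 8: [0↦10, 1↦6, 2↦9, 3↦7, 4↦10, 5↦6, 6↦5, 7↦6, 8↦8, 9↦10, 10↦0]  zeros at y ∈ {10}
  x = 9: [0↦10, 1↦7, 2↦9, 3↦4, 4↦2, 5↦2, 6↦3, 7↦4, 8↦4, 9↦2, 10↦8]  zeros at y ∈ ∅
  x = 10: [0↦3, 1↦5, 2↦10, 3↦6, 4↦3, 5↦0, 6↦7, 7↦1, 8↦3, 9↦1, 10↦5]  zeros at y ∈ {5}
Collecting zeros: affine points = {(0, 2), (1, 2), (3, 3), (3, 4), (4, 9), (5, 0), (6, 7), (7, 2), (8, 10), (10, 5)}.
Total count |C(F_11)_aff| = 10.


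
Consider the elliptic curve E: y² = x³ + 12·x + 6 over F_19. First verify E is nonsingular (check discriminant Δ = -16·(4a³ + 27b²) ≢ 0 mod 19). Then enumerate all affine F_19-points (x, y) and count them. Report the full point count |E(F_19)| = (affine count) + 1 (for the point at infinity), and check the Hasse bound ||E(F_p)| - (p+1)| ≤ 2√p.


Affine points = {(0, 5), (0, 14), (1, 0), (2, 0), (4, 2), (4, 17), (5, 1), (5, 18), (6, 3), (6, 16), (8, 5), (8, 14), (9, 8), (9, 11), (10, 9), (10, 10), (11, 5), (11, 14), (12, 4), (12, 15), (14, 7), (14, 12), (16, 0)}; affine count = 23; |E(F_19)| = 24.

Discriminant check: Δ ∝ 4a³ + 27b² = 4·12³ + 27·6² = 4·1728 + 27·36 ≡ 18 (mod 19). Nonzero ⇒ E is nonsingular.
For each x ∈ F_19, compute rhs = x³ + 12·x + 6 mod 19, then count y ∈ F_19 with y² ≡ rhs.
  x = 0: rhs = 6, matching y values: 5, 14 (2 points).
  x = 1: rhs = 0, matching y values: 0 (1 points).
  x = 2: rhs = 0, matching y values: 0 (1 points).
  x = 3: rhs = 12, matching y values: none (0 points).
  x = 4: rhs = 4, matching y values: 2, 17 (2 points).
  x = 5: rhs = 1, matching y values: 1, 18 (2 points).
  x = 6: rhs = 9, matching y values: 3, 16 (2 points).
  x = 7: rhs = 15, matching y values: none (0 points).
  x = 8: rhs = 6, matching y values: 5, 14 (2 points).
  x = 9: rhs = 7, matching y values: 8, 11 (2 points).
  x = 10: rhs = 5, matching y values: 9, 10 (2 points).
  x = 11: rhs = 6, matching y values: 5, 14 (2 points).
  x = 12: rhs = 16, matching y values: 4, 15 (2 points).
  x = 13: rhs = 3, matching y values: none (0 points).
  x = 14: rhs = 11, matching y values: 7, 12 (2 points).
  x = 15: rhs = 8, matching y values: none (0 points).
  x = 16: rhs = 0, matching y values: 0 (1 points).
  x = 17: rhs = 12, matching y values: none (0 points).
  x = 18: rhs = 12, matching y values: none (0 points).
Total affine count: 23.
Full point count |E(F_19)| = 23 + 1 = 24.
Hasse bound: |24 − (19+1)| = |4| = 4 ≤ 2√19 ≈ 8.7178 ✓.


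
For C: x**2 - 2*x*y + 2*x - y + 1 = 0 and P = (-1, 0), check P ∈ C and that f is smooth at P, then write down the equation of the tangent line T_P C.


Tangent line at P: y = 0.

Step 1: f(-1, 0) = 0, so P lies on C.
Step 2: partial derivatives
  f_x(x, y) = 2*x - 2*y + 2, f_y(x, y) = -2*x - 1.
  f_x(P) = 0, f_y(P) = 1 (gradient nonzero, so P is smooth).
Step 3: tangent line at P: 0·(x − -1) + 1·(y − 0) = 0.
Expanding: y = 0.


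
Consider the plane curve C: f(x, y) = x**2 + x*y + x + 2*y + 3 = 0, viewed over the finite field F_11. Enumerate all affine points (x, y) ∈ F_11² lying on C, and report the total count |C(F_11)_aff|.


Affine F_11-points: {(0, 4), (1, 2), (2, 6), (3, 8), (4, 9), (5, 0), (6, 4), (7, 2), (8, 9), (10, 8)}; count = 10.

For each of the 121 pairs (x, y) ∈ F_11², evaluate f(x, y) mod 11. Record the zeros.
  x = 0: [0↦3, 1↦5, 2↦7, 3↦9, 4↦0, 5↦2, 6↦4, 7↦6, 8↦8, 9↦10, 10↦1]  zeros at y ∈ {4}
  x = 1: [0↦5, 1↦8, 2↦0, 3↦3, 4↦6, 5↦9, 6↦1, 7↦4, 8↦7, 9↦10, 10↦2]  zeros at y ∈ {2}
  x = 2: [0↦9, 1↦2, 2↦6, 3↦10, 4↦3, 5↦7, 6↦0, 7↦4, 8↦8, 9↦1, 10↦5]  zeros at y ∈ {6}
  x = 3: [0↦4, 1↦9, 2↦3, 3↦8, 4↦2, 5↦7, 6↦1, 7↦6, 8↦0, 9↦5, 10↦10]  zeros at y ∈ {8}
  x = 4: [0↦1, 1↦7, 2↦2, 3↦8, 4↦3, 5↦9, 6↦4, 7↦10, 8↦5, 9↦0, 10↦6]  zeros at y ∈ {9}
  x = 5: [0↦0, 1↦7, 2↦3, 3↦10, 4↦6, 5↦2, 6↦9, 7↦5, 8↦1, 9↦8, 10↦4]  zeros at y ∈ {0}
  x = 6: [0↦1, 1↦9, 2↦6, 3↦3, 4↦0, 5↦8, 6↦5, 7↦2, 8↦10, 9↦7, 10↦4]  zeros at y ∈ {4}
  x = 7: [0↦4, 1↦2, 2↦0, 3↦9, 4↦7, 5↦5, 6↦3, 7↦1, 8↦10, 9↦8, 10↦6]  zeros at y ∈ {2}
  x = 8: [0↦9, 1↦8, 2↦7, 3↦6, 4↦5, 5↦4, 6↦3, 7↦2, 8↦1, 9↦0, 10↦10]  zeros at y ∈ {9}
  x = 9: [0↦5, 1↦5, 2↦5, 3↦5, 4↦5, 5↦5, 6↦5, 7↦5, 8↦5, 9↦5, 10↦5]  zeros at y ∈ ∅
  x = 10: [0↦3, 1↦4, 2↦5, 3↦6, 4↦7, 5↦8, 6↦9, 7↦10, 8↦0, 9↦1, 10↦2]  zeros at y ∈ {8}
Collecting zeros: affine points = {(0, 4), (1, 2), (2, 6), (3, 8), (4, 9), (5, 0), (6, 4), (7, 2), (8, 9), (10, 8)}.
Total count |C(F_11)_aff| = 10.
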